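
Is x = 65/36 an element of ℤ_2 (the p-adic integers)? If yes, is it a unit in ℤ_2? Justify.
x ∉ ℤ_2 (v_2(x) = -2 < 0)

ℤ_2 = {x ∈ ℚ_2 : v_2(x) ≥ 0} and ℤ_2^× = {x ∈ ℤ_2 : v_2(x) = 0}. Here v_2(65/36) = v_2(num) − v_2(den) = -2; compare against these criteria.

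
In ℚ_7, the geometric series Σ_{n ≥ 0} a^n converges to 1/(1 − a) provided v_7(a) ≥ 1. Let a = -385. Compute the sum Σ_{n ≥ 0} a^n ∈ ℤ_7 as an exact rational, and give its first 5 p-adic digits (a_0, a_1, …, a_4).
Σ a^n = 1/(1 − a) = 1/386;  first 5 digits = (1, 1, 0, 5, 3)

v_7(a) = 1 ≥ 1, so the series converges in ℤ_7 to 1/(1 − a) = 1/(1 − (-385)) = 1/386. Expand this rational in ℤ_7: compute digits iteratively via d_i = x_i mod 7, x_{i+1} = (x_i − d_i)/7. The first 5 digits are (1, 1, 0, 5, 3).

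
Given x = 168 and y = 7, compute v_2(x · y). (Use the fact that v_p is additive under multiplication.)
v_2(1176) = 3

v_p(x) = 3 (factor: 168 = 2^3 · 21); v_p(y) = 0 (factor: 7 = 2^0 · 7). Additivity: v_p(xy) = v_p(x) + v_p(y) = 3 + 0 = 3. (Direct check: xy = 1176 = 2^3 · (147).)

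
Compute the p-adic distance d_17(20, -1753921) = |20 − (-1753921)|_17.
d_17(20, -1753921) = 1/83521

Step 1 — x − y = 20 − (-1753921) = 1753941. Step 2 — v_17(1753941) = 4 (factor: 1753941 = (17^4 · 21); the sign does not affect v_p). Step 3 — |x − y|_17 = 17^{-4} = 1/83521.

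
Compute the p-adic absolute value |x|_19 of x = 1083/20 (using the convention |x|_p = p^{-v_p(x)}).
|1083/20|_19 = 1/361

Step 1 — compute v_19(x) by factoring powers of 19 out of the numerator and denominator: v_19(1083/20) = 2. Step 2 — apply |x|_p = p^{-v_p(x)} = 19^{-2} = 1/361.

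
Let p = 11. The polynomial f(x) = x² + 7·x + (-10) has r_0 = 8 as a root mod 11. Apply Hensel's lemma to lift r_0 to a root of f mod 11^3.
r_2 = 866 (mod 1331)

Hensel: r_{i+1} = r_i − f(r_i)·(f′(r_i))^{-1} mod 11^{i+2}, f′(x) = 2x + 7. Iterate:
  r_0 = 8 (mod 11)
  r_1 = 19 (mod 121)
  r_2 = 866 (mod 1331)
Final: r = 866 satisfies f(r) ≡ 0 mod 11^3.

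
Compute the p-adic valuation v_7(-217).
v_7(-217) = 1

v_7(n) is the largest exponent k such that 7^k divides n. Factor out: -217 = -7^1 · 31. (Sign doesn't affect v_p.) So v_7(-217) = 1.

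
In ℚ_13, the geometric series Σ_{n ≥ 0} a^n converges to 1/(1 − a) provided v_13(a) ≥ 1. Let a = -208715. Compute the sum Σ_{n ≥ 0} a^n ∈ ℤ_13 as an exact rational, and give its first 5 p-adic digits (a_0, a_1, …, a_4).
Σ a^n = 1/(1 − a) = 1/208716;  first 5 digits = (1, 0, 0, 9, 5)

v_13(a) = 3 ≥ 1, so the series converges in ℤ_13 to 1/(1 − a) = 1/(1 − (-208715)) = 1/208716. Expand this rational in ℤ_13: compute digits iteratively via d_i = x_i mod 13, x_{i+1} = (x_i − d_i)/13. The first 5 digits are (1, 0, 0, 9, 5).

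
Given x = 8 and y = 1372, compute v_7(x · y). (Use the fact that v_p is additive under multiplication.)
v_7(10976) = 3

v_p(x) = 0 (factor: 8 = 7^0 · 8); v_p(y) = 3 (factor: 1372 = 7^3 · 4). Additivity: v_p(xy) = v_p(x) + v_p(y) = 0 + 3 = 3. (Direct check: xy = 10976 = 7^3 · (32).)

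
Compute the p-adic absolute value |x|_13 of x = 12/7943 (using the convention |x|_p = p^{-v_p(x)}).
|12/7943|_13 = 169

Step 1 — compute v_13(x) by factoring powers of 13 out of the numerator and denominator: v_13(12/7943) = -2. Step 2 — apply |x|_p = p^{-v_p(x)} = 13^{2} = 169.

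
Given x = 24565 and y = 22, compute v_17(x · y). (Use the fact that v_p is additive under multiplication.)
v_17(540430) = 3

v_p(x) = 3 (factor: 24565 = 17^3 · 5); v_p(y) = 0 (factor: 22 = 17^0 · 22). Additivity: v_p(xy) = v_p(x) + v_p(y) = 3 + 0 = 3. (Direct check: xy = 540430 = 17^3 · (110).)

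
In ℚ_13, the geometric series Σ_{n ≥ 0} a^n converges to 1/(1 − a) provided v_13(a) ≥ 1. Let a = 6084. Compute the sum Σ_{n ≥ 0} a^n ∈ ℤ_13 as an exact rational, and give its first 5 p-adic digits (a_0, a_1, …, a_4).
Σ a^n = 1/(1 − a) = -1/6083;  first 5 digits = (1, 0, 10, 2, 9)

v_13(a) = 2 ≥ 1, so the series converges in ℤ_13 to 1/(1 − a) = 1/(1 − 6084) = -1/6083. Expand this rational in ℤ_13: compute digits iteratively via d_i = x_i mod 13, x_{i+1} = (x_i − d_i)/13. The first 5 digits are (1, 0, 10, 2, 9).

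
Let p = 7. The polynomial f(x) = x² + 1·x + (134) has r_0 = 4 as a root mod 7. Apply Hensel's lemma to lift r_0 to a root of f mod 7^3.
r_2 = 319 (mod 343)

Hensel: r_{i+1} = r_i − f(r_i)·(f′(r_i))^{-1} mod 7^{i+2}, f′(x) = 2x + 1. Iterate:
  r_0 = 4 (mod 7)
  r_1 = 25 (mod 49)
  r_2 = 319 (mod 343)
Final: r = 319 satisfies f(r) ≡ 0 mod 7^3.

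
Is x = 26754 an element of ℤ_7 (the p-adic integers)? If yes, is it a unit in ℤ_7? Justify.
x ∈ ℤ_7 but not a unit; v_7(x) = 3 > 0

ℤ_7 = {x ∈ ℚ_7 : v_7(x) ≥ 0} and ℤ_7^× = {x ∈ ℤ_7 : v_7(x) = 0}. Here v_7(26754) = v_7(num) − v_7(den) = 3; compare against these criteria.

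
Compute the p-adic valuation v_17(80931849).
v_17(80931849) = 5

v_17(n) is the largest exponent k such that 17^k divides n. Factor out: 80931849 = 17^5 · 57. (Sign doesn't affect v_p.) So v_17(80931849) = 5.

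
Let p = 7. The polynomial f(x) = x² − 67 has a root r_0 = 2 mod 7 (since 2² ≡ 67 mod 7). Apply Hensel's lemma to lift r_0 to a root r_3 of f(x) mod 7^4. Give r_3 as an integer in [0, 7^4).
r_3 = 2137 (mod 2401)

Hensel's recurrence: r_{i+1} = r_i − f(r_i)·(f′(r_i))^{-1} mod 7^{i+2}, with f′(x) = 2x. Iterate:
  r_0 = 2 (mod 7)
  r_1 = 30 (mod 49)
  r_2 = 79 (mod 343)
  r_3 = 2137 (mod 2401)
Final: r_3 = 2137, and one checks f(r_3) ≡ 0 mod 7^4.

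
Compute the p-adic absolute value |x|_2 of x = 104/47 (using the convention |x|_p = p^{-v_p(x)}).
|104/47|_2 = 1/8

Step 1 — compute v_2(x) by factoring powers of 2 out of the numerator and denominator: v_2(104/47) = 3. Step 2 — apply |x|_p = p^{-v_p(x)} = 2^{-3} = 1/8.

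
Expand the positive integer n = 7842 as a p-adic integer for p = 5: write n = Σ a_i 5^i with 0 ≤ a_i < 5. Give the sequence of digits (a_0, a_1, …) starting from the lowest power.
(a_0, a_1, …) = (2, 3, 3, 2, 2, 2)

Repeated division by 5 gives the digits low-to-high: 7842 = 2 + 3·5^1 + 3·5^2 + 2·5^3 + 2·5^4 + 2·5^5. Digit sequence: (2, 3, 3, 2, 2, 2).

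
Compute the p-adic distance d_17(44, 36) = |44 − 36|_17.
d_17(44, 36) = 1

Step 1 — x − y = 44 − 36 = 8. Step 2 — v_17(8) = 0 (factor: 8 = (17^0 · 8); the sign does not affect v_p). Step 3 — |x − y|_17 = 17^{0} = 1.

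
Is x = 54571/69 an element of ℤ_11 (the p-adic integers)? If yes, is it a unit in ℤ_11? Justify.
x ∈ ℤ_11 but not a unit; v_11(x) = 3 > 0

ℤ_11 = {x ∈ ℚ_11 : v_11(x) ≥ 0} and ℤ_11^× = {x ∈ ℤ_11 : v_11(x) = 0}. Here v_11(54571/69) = v_11(num) − v_11(den) = 3; compare against these criteria.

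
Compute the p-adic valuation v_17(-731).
v_17(-731) = 1

v_17(n) is the largest exponent k such that 17^k divides n. Factor out: -731 = -17^1 · 43. (Sign doesn't affect v_p.) So v_17(-731) = 1.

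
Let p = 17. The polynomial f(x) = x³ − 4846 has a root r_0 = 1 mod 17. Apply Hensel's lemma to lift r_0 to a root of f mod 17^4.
r_3 = 41498 (mod 83521)

Hensel: r_{i+1} = r_i − f(r_i)/f′(r_i) mod 17^{i+2}, where f′(x) = 3x². Iterate:
  r_0 = 1 (mod 17)
  r_1 = 171 (mod 289)
  r_2 = 2194 (mod 4913)
  r_3 = 41498 (mod 83521)
Final: r = 41498 with f(r) ≡ 0 mod 17^4.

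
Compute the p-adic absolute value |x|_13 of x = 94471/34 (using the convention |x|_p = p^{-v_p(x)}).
|94471/34|_13 = 1/2197

Step 1 — compute v_13(x) by factoring powers of 13 out of the numerator and denominator: v_13(94471/34) = 3. Step 2 — apply |x|_p = p^{-v_p(x)} = 13^{-3} = 1/2197.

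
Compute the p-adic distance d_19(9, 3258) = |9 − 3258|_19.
d_19(9, 3258) = 1/361

Step 1 — x − y = 9 − 3258 = -3249. Step 2 — v_19(-3249) = 2 (factor: -3249 = −(19^2 · 9); the sign does not affect v_p). Step 3 — |x − y|_19 = 19^{-2} = 1/361.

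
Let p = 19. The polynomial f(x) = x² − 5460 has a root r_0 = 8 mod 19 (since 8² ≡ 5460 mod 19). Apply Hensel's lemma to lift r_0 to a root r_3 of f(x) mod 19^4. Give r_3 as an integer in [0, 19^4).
r_3 = 26969 (mod 130321)

Hensel's recurrence: r_{i+1} = r_i − f(r_i)·(f′(r_i))^{-1} mod 19^{i+2}, with f′(x) = 2x. Iterate:
  r_0 = 8 (mod 19)
  r_1 = 255 (mod 361)
  r_2 = 6392 (mod 6859)
  r_3 = 26969 (mod 130321)
Final: r_3 = 26969, and one checks f(r_3) ≡ 0 mod 19^4.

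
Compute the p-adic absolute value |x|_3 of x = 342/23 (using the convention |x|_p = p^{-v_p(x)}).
|342/23|_3 = 1/9

Step 1 — compute v_3(x) by factoring powers of 3 out of the numerator and denominator: v_3(342/23) = 2. Step 2 — apply |x|_p = p^{-v_p(x)} = 3^{-2} = 1/9.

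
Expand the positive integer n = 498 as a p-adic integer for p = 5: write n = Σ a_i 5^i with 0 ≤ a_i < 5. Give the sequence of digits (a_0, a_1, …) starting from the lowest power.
(a_0, a_1, …) = (3, 4, 4, 3)

Repeated division by 5 gives the digits low-to-high: 498 = 3 + 4·5^1 + 4·5^2 + 3·5^3. Digit sequence: (3, 4, 4, 3).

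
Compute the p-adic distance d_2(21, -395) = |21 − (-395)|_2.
d_2(21, -395) = 1/32

Step 1 — x − y = 21 − (-395) = 416. Step 2 — v_2(416) = 5 (factor: 416 = (2^5 · 13); the sign does not affect v_p). Step 3 — |x − y|_2 = 2^{-5} = 1/32.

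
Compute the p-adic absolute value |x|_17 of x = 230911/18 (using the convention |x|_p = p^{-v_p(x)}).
|230911/18|_17 = 1/4913

Step 1 — compute v_17(x) by factoring powers of 17 out of the numerator and denominator: v_17(230911/18) = 3. Step 2 — apply |x|_p = p^{-v_p(x)} = 17^{-3} = 1/4913.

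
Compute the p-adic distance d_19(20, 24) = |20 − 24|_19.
d_19(20, 24) = 1

Step 1 — x − y = 20 − 24 = -4. Step 2 — v_19(-4) = 0 (factor: -4 = −(19^0 · 4); the sign does not affect v_p). Step 3 — |x − y|_19 = 19^{0} = 1.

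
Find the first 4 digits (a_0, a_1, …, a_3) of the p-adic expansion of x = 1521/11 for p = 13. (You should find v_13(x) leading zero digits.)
(a_0, …, a_3) = (0, 0, 2, 7)

v_13(1521/11) = 2, so a_0 = ... = a_1 = 0. Factor out: x = 13^2 · u with u = 9/11 a unit in ℤ_13. Expand u iteratively via a_{v+i} = u_i mod 13, u_{i+1} = (u_i − a_{v+i})/13:
  u_0 = 9/11;  a_2 = 2;  u_1 = (u_0 − 2)/13 = -1/11
  u_1 = -1/11;  a_3 = 7;  u_2 = (u_1 − 7)/13 = -6/11
Digits: (0, 0, 2, 7).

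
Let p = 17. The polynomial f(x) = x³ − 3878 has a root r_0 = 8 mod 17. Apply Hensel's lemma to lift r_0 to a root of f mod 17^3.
r_2 = 2473 (mod 4913)

Hensel: r_{i+1} = r_i − f(r_i)/f′(r_i) mod 17^{i+2}, where f′(x) = 3x². Iterate:
  r_0 = 8 (mod 17)
  r_1 = 161 (mod 289)
  r_2 = 2473 (mod 4913)
Final: r = 2473 with f(r) ≡ 0 mod 17^3.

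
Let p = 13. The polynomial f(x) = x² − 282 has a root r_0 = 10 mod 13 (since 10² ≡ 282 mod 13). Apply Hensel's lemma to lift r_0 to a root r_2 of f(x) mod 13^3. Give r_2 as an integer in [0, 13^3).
r_2 = 205 (mod 2197)

Hensel's recurrence: r_{i+1} = r_i − f(r_i)·(f′(r_i))^{-1} mod 13^{i+2}, with f′(x) = 2x. Iterate:
  r_0 = 10 (mod 13)
  r_1 = 36 (mod 169)
  r_2 = 205 (mod 2197)
Final: r_2 = 205, and one checks f(r_2) ≡ 0 mod 13^3.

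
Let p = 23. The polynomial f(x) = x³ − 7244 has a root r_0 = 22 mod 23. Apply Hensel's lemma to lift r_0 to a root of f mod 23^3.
r_2 = 6646 (mod 12167)

Hensel: r_{i+1} = r_i − f(r_i)/f′(r_i) mod 23^{i+2}, where f′(x) = 3x². Iterate:
  r_0 = 22 (mod 23)
  r_1 = 298 (mod 529)
  r_2 = 6646 (mod 12167)
Final: r = 6646 with f(r) ≡ 0 mod 23^3.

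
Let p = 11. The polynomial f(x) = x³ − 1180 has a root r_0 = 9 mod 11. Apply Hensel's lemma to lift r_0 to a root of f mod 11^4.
r_3 = 3001 (mod 14641)

Hensel: r_{i+1} = r_i − f(r_i)/f′(r_i) mod 11^{i+2}, where f′(x) = 3x². Iterate:
  r_0 = 9 (mod 11)
  r_1 = 97 (mod 121)
  r_2 = 339 (mod 1331)
  r_3 = 3001 (mod 14641)
Final: r = 3001 with f(r) ≡ 0 mod 11^4.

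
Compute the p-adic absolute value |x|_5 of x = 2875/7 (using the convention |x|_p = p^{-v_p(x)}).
|2875/7|_5 = 1/125

Step 1 — compute v_5(x) by factoring powers of 5 out of the numerator and denominator: v_5(2875/7) = 3. Step 2 — apply |x|_p = p^{-v_p(x)} = 5^{-3} = 1/125.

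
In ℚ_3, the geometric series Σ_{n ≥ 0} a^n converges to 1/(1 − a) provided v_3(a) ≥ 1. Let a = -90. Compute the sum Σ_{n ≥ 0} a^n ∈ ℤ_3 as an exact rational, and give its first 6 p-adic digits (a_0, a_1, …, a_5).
Σ a^n = 1/(1 − a) = 1/91;  first 6 digits = (1, 0, 2, 2, 2, 2)

v_3(a) = 2 ≥ 1, so the series converges in ℤ_3 to 1/(1 − a) = 1/(1 − (-90)) = 1/91. Expand this rational in ℤ_3: compute digits iteratively via d_i = x_i mod 3, x_{i+1} = (x_i − d_i)/3. The first 6 digits are (1, 0, 2, 2, 2, 2).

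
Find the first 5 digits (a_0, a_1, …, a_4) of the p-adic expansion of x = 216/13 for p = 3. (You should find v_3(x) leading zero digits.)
(a_0, …, a_4) = (0, 0, 0, 2, 0)

v_3(216/13) = 3, so a_0 = ... = a_2 = 0. Factor out: x = 3^3 · u with u = 8/13 a unit in ℤ_3. Expand u iteratively via a_{v+i} = u_i mod 3, u_{i+1} = (u_i − a_{v+i})/3:
  u_0 = 8/13;  a_3 = 2;  u_1 = (u_0 − 2)/3 = -6/13
  u_1 = -6/13;  a_4 = 0;  u_2 = (u_1 − 0)/3 = -2/13
Digits: (0, 0, 0, 2, 0).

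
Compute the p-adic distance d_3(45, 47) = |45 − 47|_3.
d_3(45, 47) = 1

Step 1 — x − y = 45 − 47 = -2. Step 2 — v_3(-2) = 0 (factor: -2 = −(3^0 · 2); the sign does not affect v_p). Step 3 — |x − y|_3 = 3^{0} = 1.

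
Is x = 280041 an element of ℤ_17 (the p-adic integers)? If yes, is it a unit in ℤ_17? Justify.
x ∈ ℤ_17 but not a unit; v_17(x) = 3 > 0

ℤ_17 = {x ∈ ℚ_17 : v_17(x) ≥ 0} and ℤ_17^× = {x ∈ ℤ_17 : v_17(x) = 0}. Here v_17(280041) = v_17(num) − v_17(den) = 3; compare against these criteria.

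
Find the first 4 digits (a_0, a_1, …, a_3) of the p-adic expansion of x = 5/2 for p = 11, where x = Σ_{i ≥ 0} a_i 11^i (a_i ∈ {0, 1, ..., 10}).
(a_0, …, a_3) = (8, 5, 5, 5)

v_11(5/2) = 0 (numerator and denominator both coprime to 11), so x ∈ ℤ_11^×. Compute digits iteratively via a_i = x_i mod 11, x_{i+1} = (x_i − a_i)/11, with x_0 = x:
  x_0 = 5/2;  a_0 = 8;  x_1 = (x_0 − 8)/11 = -1/2
  x_1 = -1/2;  a_1 = 5;  x_2 = (x_1 − 5)/11 = -1/2
  x_2 = -1/2;  a_2 = 5;  x_3 = (x_2 − 5)/11 = -1/2
  x_3 = -1/2;  a_3 = 5;  x_4 = (x_3 − 5)/11 = -1/2
Digits: (8, 5, 5, 5).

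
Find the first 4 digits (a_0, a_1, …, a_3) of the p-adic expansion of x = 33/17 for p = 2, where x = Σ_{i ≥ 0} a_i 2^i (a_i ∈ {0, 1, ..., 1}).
(a_0, …, a_3) = (1, 0, 0, 0)

v_2(33/17) = 0 (numerator and denominator both coprime to 2), so x ∈ ℤ_2^×. Compute digits iteratively via a_i = x_i mod 2, x_{i+1} = (x_i − a_i)/2, with x_0 = x:
  x_0 = 33/17;  a_0 = 1;  x_1 = (x_0 − 1)/2 = 8/17
  x_1 = 8/17;  a_1 = 0;  x_2 = (x_1 − 0)/2 = 4/17
  x_2 = 4/17;  a_2 = 0;  x_3 = (x_2 − 0)/2 = 2/17
  x_3 = 2/17;  a_3 = 0;  x_4 = (x_3 − 0)/2 = 1/17
Digits: (1, 0, 0, 0).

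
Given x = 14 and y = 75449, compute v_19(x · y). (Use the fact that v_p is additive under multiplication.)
v_19(1056286) = 3

v_p(x) = 0 (factor: 14 = 19^0 · 14); v_p(y) = 3 (factor: 75449 = 19^3 · 11). Additivity: v_p(xy) = v_p(x) + v_p(y) = 0 + 3 = 3. (Direct check: xy = 1056286 = 19^3 · (154).)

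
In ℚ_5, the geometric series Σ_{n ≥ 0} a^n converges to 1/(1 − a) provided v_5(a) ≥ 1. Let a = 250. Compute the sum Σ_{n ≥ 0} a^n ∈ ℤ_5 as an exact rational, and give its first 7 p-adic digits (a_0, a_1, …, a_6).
Σ a^n = 1/(1 − a) = -1/249;  first 7 digits = (1, 0, 0, 2, 0, 0, 4)

v_5(a) = 3 ≥ 1, so the series converges in ℤ_5 to 1/(1 − a) = 1/(1 − 250) = -1/249. Expand this rational in ℤ_5: compute digits iteratively via d_i = x_i mod 5, x_{i+1} = (x_i − d_i)/5. The first 7 digits are (1, 0, 0, 2, 0, 0, 4).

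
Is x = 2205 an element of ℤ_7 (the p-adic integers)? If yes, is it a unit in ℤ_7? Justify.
x ∈ ℤ_7 but not a unit; v_7(x) = 2 > 0

ℤ_7 = {x ∈ ℚ_7 : v_7(x) ≥ 0} and ℤ_7^× = {x ∈ ℤ_7 : v_7(x) = 0}. Here v_7(2205) = v_7(num) − v_7(den) = 2; compare against these criteria.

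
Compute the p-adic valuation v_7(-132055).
v_7(-132055) = 4

v_7(n) is the largest exponent k such that 7^k divides n. Factor out: -132055 = -7^4 · 55. (Sign doesn't affect v_p.) So v_7(-132055) = 4.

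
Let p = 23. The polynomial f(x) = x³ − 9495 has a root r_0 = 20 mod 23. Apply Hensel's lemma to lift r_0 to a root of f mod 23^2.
r_1 = 526 (mod 529)

Hensel: r_{i+1} = r_i − f(r_i)/f′(r_i) mod 23^{i+2}, where f′(x) = 3x². Iterate:
  r_0 = 20 (mod 23)
  r_1 = 526 (mod 529)
Final: r = 526 with f(r) ≡ 0 mod 23^2.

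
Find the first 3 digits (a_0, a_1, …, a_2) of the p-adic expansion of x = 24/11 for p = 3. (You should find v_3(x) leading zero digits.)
(a_0, …, a_2) = (0, 1, 1)

v_3(24/11) = 1, so a_0 = ... = a_0 = 0. Factor out: x = 3^1 · u with u = 8/11 a unit in ℤ_3. Expand u iteratively via a_{v+i} = u_i mod 3, u_{i+1} = (u_i − a_{v+i})/3:
  u_0 = 8/11;  a_1 = 1;  u_1 = (u_0 − 1)/3 = -1/11
  u_1 = -1/11;  a_2 = 1;  u_2 = (u_1 − 1)/3 = -4/11
Digits: (0, 1, 1).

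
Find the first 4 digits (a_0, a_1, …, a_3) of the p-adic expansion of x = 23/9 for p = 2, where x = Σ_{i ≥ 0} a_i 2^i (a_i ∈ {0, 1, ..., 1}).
(a_0, …, a_3) = (1, 1, 1, 1)

v_2(23/9) = 0 (numerator and denominator both coprime to 2), so x ∈ ℤ_2^×. Compute digits iteratively via a_i = x_i mod 2, x_{i+1} = (x_i − a_i)/2, with x_0 = x:
  x_0 = 23/9;  a_0 = 1;  x_1 = (x_0 − 1)/2 = 7/9
  x_1 = 7/9;  a_1 = 1;  x_2 = (x_1 − 1)/2 = -1/9
  x_2 = -1/9;  a_2 = 1;  x_3 = (x_2 − 1)/2 = -5/9
  x_3 = -5/9;  a_3 = 1;  x_4 = (x_3 − 1)/2 = -7/9
Digits: (1, 1, 1, 1).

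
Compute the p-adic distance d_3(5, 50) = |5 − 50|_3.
d_3(5, 50) = 1/9

Step 1 — x − y = 5 − 50 = -45. Step 2 — v_3(-45) = 2 (factor: -45 = −(3^2 · 5); the sign does not affect v_p). Step 3 — |x − y|_3 = 3^{-2} = 1/9.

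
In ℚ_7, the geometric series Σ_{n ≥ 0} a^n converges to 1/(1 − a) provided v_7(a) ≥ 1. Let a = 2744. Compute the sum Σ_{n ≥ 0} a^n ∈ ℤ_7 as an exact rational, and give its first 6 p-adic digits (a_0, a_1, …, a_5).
Σ a^n = 1/(1 − a) = -1/2743;  first 6 digits = (1, 0, 0, 1, 1, 0)

v_7(a) = 3 ≥ 1, so the series converges in ℤ_7 to 1/(1 − a) = 1/(1 − 2744) = -1/2743. Expand this rational in ℤ_7: compute digits iteratively via d_i = x_i mod 7, x_{i+1} = (x_i − d_i)/7. The first 6 digits are (1, 0, 0, 1, 1, 0).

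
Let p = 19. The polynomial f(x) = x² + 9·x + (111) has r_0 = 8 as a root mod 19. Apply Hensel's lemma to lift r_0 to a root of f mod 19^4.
r_3 = 99302 (mod 130321)

Hensel: r_{i+1} = r_i − f(r_i)·(f′(r_i))^{-1} mod 19^{i+2}, f′(x) = 2x + 9. Iterate:
  r_0 = 8 (mod 19)
  r_1 = 27 (mod 361)
  r_2 = 3276 (mod 6859)
  r_3 = 99302 (mod 130321)
Final: r = 99302 satisfies f(r) ≡ 0 mod 19^4.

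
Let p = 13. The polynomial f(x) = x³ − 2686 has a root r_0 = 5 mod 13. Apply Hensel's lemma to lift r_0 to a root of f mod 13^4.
r_3 = 11263 (mod 28561)

Hensel: r_{i+1} = r_i − f(r_i)/f′(r_i) mod 13^{i+2}, where f′(x) = 3x². Iterate:
  r_0 = 5 (mod 13)
  r_1 = 109 (mod 169)
  r_2 = 278 (mod 2197)
  r_3 = 11263 (mod 28561)
Final: r = 11263 with f(r) ≡ 0 mod 13^4.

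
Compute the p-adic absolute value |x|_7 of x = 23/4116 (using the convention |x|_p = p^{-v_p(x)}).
|23/4116|_7 = 343

Step 1 — compute v_7(x) by factoring powers of 7 out of the numerator and denominator: v_7(23/4116) = -3. Step 2 — apply |x|_p = p^{-v_p(x)} = 7^{3} = 343.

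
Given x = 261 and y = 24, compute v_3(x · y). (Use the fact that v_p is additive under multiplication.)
v_3(6264) = 3

v_p(x) = 2 (factor: 261 = 3^2 · 29); v_p(y) = 1 (factor: 24 = 3^1 · 8). Additivity: v_p(xy) = v_p(x) + v_p(y) = 2 + 1 = 3. (Direct check: xy = 6264 = 3^3 · (232).)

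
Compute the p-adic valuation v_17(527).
v_17(527) = 1

v_17(n) is the largest exponent k such that 17^k divides n. Factor out: 527 = 17^1 · 31. (Sign doesn't affect v_p.) So v_17(527) = 1.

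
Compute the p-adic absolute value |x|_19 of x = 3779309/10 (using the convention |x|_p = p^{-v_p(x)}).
|3779309/10|_19 = 1/130321

Step 1 — compute v_19(x) by factoring powers of 19 out of the numerator and denominator: v_19(3779309/10) = 4. Step 2 — apply |x|_p = p^{-v_p(x)} = 19^{-4} = 1/130321.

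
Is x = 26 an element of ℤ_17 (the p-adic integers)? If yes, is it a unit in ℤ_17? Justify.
x ∈ ℤ_17^× (unit); v_17(x) = 0

ℤ_17 = {x ∈ ℚ_17 : v_17(x) ≥ 0} and ℤ_17^× = {x ∈ ℤ_17 : v_17(x) = 0}. Here v_17(26) = v_17(num) − v_17(den) = 0; compare against these criteria.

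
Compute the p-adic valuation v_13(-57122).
v_13(-57122) = 4

v_13(n) is the largest exponent k such that 13^k divides n. Factor out: -57122 = -13^4 · 2. (Sign doesn't affect v_p.) So v_13(-57122) = 4.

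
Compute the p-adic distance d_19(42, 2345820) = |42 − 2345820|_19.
d_19(42, 2345820) = 1/130321

Step 1 — x − y = 42 − 2345820 = -2345778. Step 2 — v_19(-2345778) = 4 (factor: -2345778 = −(19^4 · 18); the sign does not affect v_p). Step 3 — |x − y|_19 = 19^{-4} = 1/130321.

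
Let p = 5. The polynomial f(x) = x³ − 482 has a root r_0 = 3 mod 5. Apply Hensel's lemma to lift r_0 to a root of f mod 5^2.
r_1 = 18 (mod 25)

Hensel: r_{i+1} = r_i − f(r_i)/f′(r_i) mod 5^{i+2}, where f′(x) = 3x². Iterate:
  r_0 = 3 (mod 5)
  r_1 = 18 (mod 25)
Final: r = 18 with f(r) ≡ 0 mod 5^2.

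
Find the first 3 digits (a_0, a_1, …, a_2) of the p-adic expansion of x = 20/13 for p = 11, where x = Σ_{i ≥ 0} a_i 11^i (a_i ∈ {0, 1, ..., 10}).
(a_0, …, a_2) = (10, 6, 7)

v_11(20/13) = 0 (numerator and denominator both coprime to 11), so x ∈ ℤ_11^×. Compute digits iteratively via a_i = x_i mod 11, x_{i+1} = (x_i − a_i)/11, with x_0 = x:
  x_0 = 20/13;  a_0 = 10;  x_1 = (x_0 − 10)/11 = -10/13
  x_1 = -10/13;  a_1 = 6;  x_2 = (x_1 − 6)/11 = -8/13
  x_2 = -8/13;  a_2 = 7;  x_3 = (x_2 − 7)/11 = -9/13
Digits: (10, 6, 7).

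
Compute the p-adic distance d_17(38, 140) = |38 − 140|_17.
d_17(38, 140) = 1/17

Step 1 — x − y = 38 − 140 = -102. Step 2 — v_17(-102) = 1 (factor: -102 = −(17^1 · 6); the sign does not affect v_p). Step 3 — |x − y|_17 = 17^{-1} = 1/17.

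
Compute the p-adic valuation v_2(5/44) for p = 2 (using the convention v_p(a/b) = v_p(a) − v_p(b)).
v_2(5/44) = -2

Factor powers of 2 from the numerator and denominator of the reduced fraction: 5 = 2^0 · 5 and 44 = 2^2 · 11. Apply v_p(a/b) = v_p(a) − v_p(b): v_2(5/44) = 0 − 2 = -2.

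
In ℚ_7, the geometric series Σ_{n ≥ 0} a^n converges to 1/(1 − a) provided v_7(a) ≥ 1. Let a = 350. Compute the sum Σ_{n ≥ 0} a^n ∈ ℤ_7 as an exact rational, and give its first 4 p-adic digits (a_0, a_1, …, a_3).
Σ a^n = 1/(1 − a) = -1/349;  first 4 digits = (1, 1, 1, 2)

v_7(a) = 1 ≥ 1, so the series converges in ℤ_7 to 1/(1 − a) = 1/(1 − 350) = -1/349. Expand this rational in ℤ_7: compute digits iteratively via d_i = x_i mod 7, x_{i+1} = (x_i − d_i)/7. The first 4 digits are (1, 1, 1, 2).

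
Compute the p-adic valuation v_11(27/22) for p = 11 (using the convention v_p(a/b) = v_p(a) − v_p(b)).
v_11(27/22) = -1

Factor powers of 11 from the numerator and denominator of the reduced fraction: 27 = 11^0 · 27 and 22 = 11^1 · 2. Apply v_p(a/b) = v_p(a) − v_p(b): v_11(27/22) = 0 − 1 = -1.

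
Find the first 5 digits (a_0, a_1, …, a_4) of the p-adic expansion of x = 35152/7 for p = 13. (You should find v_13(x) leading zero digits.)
(a_0, …, a_4) = (0, 0, 0, 6, 9)

v_13(35152/7) = 3, so a_0 = ... = a_2 = 0. Factor out: x = 13^3 · u with u = 16/7 a unit in ℤ_13. Expand u iteratively via a_{v+i} = u_i mod 13, u_{i+1} = (u_i − a_{v+i})/13:
  u_0 = 16/7;  a_3 = 6;  u_1 = (u_0 − 6)/13 = -2/7
  u_1 = -2/7;  a_4 = 9;  u_2 = (u_1 − 9)/13 = -5/7
Digits: (0, 0, 0, 6, 9).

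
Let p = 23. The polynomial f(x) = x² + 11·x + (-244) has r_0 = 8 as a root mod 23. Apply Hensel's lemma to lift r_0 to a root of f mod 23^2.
r_1 = 31 (mod 529)

Hensel: r_{i+1} = r_i − f(r_i)·(f′(r_i))^{-1} mod 23^{i+2}, f′(x) = 2x + 11. Iterate:
  r_0 = 8 (mod 23)
  r_1 = 31 (mod 529)
Final: r = 31 satisfies f(r) ≡ 0 mod 23^2.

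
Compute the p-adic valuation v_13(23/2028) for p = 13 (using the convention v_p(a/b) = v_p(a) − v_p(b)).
v_13(23/2028) = -2

Factor powers of 13 from the numerator and denominator of the reduced fraction: 23 = 13^0 · 23 and 2028 = 13^2 · 12. Apply v_p(a/b) = v_p(a) − v_p(b): v_13(23/2028) = 0 − 2 = -2.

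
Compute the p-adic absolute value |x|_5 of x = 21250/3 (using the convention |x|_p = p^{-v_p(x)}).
|21250/3|_5 = 1/625

Step 1 — compute v_5(x) by factoring powers of 5 out of the numerator and denominator: v_5(21250/3) = 4. Step 2 — apply |x|_p = p^{-v_p(x)} = 5^{-4} = 1/625.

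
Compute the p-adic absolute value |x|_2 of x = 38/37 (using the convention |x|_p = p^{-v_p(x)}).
|38/37|_2 = 1/2

Step 1 — compute v_2(x) by factoring powers of 2 out of the numerator and denominator: v_2(38/37) = 1. Step 2 — apply |x|_p = p^{-v_p(x)} = 2^{-1} = 1/2.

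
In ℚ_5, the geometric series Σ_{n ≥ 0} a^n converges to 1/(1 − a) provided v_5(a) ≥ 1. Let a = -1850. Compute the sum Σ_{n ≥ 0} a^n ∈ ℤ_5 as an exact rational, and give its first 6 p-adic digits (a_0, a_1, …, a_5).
Σ a^n = 1/(1 − a) = 1/1851;  first 6 digits = (1, 0, 1, 0, 3, 4)

v_5(a) = 2 ≥ 1, so the series converges in ℤ_5 to 1/(1 − a) = 1/(1 − (-1850)) = 1/1851. Expand this rational in ℤ_5: compute digits iteratively via d_i = x_i mod 5, x_{i+1} = (x_i − d_i)/5. The first 6 digits are (1, 0, 1, 0, 3, 4).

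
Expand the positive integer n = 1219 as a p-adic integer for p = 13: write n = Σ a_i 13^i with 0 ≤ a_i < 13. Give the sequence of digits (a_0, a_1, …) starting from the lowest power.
(a_0, a_1, …) = (10, 2, 7)

Repeated division by 13 gives the digits low-to-high: 1219 = 10 + 2·13^1 + 7·13^2. Digit sequence: (10, 2, 7).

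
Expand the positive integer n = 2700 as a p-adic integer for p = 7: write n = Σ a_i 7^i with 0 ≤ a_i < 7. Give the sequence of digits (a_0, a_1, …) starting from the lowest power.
(a_0, a_1, …) = (5, 0, 6, 0, 1)

Repeated division by 7 gives the digits low-to-high: 2700 = 5 + 6·7^2 + 1·7^4. Digit sequence: (5, 0, 6, 0, 1).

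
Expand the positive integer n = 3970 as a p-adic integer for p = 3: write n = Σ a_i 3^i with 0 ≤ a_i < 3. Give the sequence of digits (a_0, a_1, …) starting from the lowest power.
(a_0, a_1, …) = (1, 0, 0, 0, 1, 1, 2, 1)

Repeated division by 3 gives the digits low-to-high: 3970 = 1 + 1·3^4 + 1·3^5 + 2·3^6 + 1·3^7. Digit sequence: (1, 0, 0, 0, 1, 1, 2, 1).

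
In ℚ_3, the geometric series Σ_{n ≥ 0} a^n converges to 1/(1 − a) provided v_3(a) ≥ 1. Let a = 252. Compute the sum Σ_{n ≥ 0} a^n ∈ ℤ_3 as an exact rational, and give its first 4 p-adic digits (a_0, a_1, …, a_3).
Σ a^n = 1/(1 − a) = -1/251;  first 4 digits = (1, 0, 1, 0)

v_3(a) = 2 ≥ 1, so the series converges in ℤ_3 to 1/(1 − a) = 1/(1 − 252) = -1/251. Expand this rational in ℤ_3: compute digits iteratively via d_i = x_i mod 3, x_{i+1} = (x_i − d_i)/3. The first 4 digits are (1, 0, 1, 0).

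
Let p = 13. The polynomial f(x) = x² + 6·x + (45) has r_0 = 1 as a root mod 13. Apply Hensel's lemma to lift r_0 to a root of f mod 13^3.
r_2 = 1431 (mod 2197)

Hensel: r_{i+1} = r_i − f(r_i)·(f′(r_i))^{-1} mod 13^{i+2}, f′(x) = 2x + 6. Iterate:
  r_0 = 1 (mod 13)
  r_1 = 79 (mod 169)
  r_2 = 1431 (mod 2197)
Final: r = 1431 satisfies f(r) ≡ 0 mod 13^3.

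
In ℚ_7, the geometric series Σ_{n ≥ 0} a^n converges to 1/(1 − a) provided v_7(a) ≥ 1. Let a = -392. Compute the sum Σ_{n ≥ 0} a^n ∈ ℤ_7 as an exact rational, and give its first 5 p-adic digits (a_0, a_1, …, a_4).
Σ a^n = 1/(1 − a) = 1/393;  first 5 digits = (1, 0, 6, 5, 0)

v_7(a) = 2 ≥ 1, so the series converges in ℤ_7 to 1/(1 − a) = 1/(1 − (-392)) = 1/393. Expand this rational in ℤ_7: compute digits iteratively via d_i = x_i mod 7, x_{i+1} = (x_i − d_i)/7. The first 5 digits are (1, 0, 6, 5, 0).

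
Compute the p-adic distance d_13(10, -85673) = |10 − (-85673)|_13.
d_13(10, -85673) = 1/28561

Step 1 — x − y = 10 − (-85673) = 85683. Step 2 — v_13(85683) = 4 (factor: 85683 = (13^4 · 3); the sign does not affect v_p). Step 3 — |x − y|_13 = 13^{-4} = 1/28561.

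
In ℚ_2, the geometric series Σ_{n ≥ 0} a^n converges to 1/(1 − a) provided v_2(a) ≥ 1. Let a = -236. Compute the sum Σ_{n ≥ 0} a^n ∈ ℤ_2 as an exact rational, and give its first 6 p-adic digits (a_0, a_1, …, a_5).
Σ a^n = 1/(1 − a) = 1/237;  first 6 digits = (1, 0, 1, 0, 0, 1)

v_2(a) = 2 ≥ 1, so the series converges in ℤ_2 to 1/(1 − a) = 1/(1 − (-236)) = 1/237. Expand this rational in ℤ_2: compute digits iteratively via d_i = x_i mod 2, x_{i+1} = (x_i − d_i)/2. The first 6 digits are (1, 0, 1, 0, 0, 1).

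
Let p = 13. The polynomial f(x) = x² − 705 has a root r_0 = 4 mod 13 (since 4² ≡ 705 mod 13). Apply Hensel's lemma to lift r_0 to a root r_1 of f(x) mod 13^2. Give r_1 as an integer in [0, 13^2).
r_1 = 69 (mod 169)

Hensel's recurrence: r_{i+1} = r_i − f(r_i)·(f′(r_i))^{-1} mod 13^{i+2}, with f′(x) = 2x. Iterate:
  r_0 = 4 (mod 13)
  r_1 = 69 (mod 169)
Final: r_1 = 69, and one checks f(r_1) ≡ 0 mod 13^2.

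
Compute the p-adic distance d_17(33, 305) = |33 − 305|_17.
d_17(33, 305) = 1/17

Step 1 — x − y = 33 − 305 = -272. Step 2 — v_17(-272) = 1 (factor: -272 = −(17^1 · 16); the sign does not affect v_p). Step 3 — |x − y|_17 = 17^{-1} = 1/17.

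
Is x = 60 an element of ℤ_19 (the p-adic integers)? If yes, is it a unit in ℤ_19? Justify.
x ∈ ℤ_19^× (unit); v_19(x) = 0

ℤ_19 = {x ∈ ℚ_19 : v_19(x) ≥ 0} and ℤ_19^× = {x ∈ ℤ_19 : v_19(x) = 0}. Here v_19(60) = v_19(num) − v_19(den) = 0; compare against these criteria.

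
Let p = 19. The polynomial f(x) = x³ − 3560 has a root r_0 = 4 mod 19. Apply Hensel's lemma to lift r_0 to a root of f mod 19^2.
r_1 = 137 (mod 361)

Hensel: r_{i+1} = r_i − f(r_i)/f′(r_i) mod 19^{i+2}, where f′(x) = 3x². Iterate:
  r_0 = 4 (mod 19)
  r_1 = 137 (mod 361)
Final: r = 137 with f(r) ≡ 0 mod 19^2.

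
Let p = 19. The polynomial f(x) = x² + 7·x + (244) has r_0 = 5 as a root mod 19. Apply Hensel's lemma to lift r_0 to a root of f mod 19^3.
r_2 = 6294 (mod 6859)

Hensel: r_{i+1} = r_i − f(r_i)·(f′(r_i))^{-1} mod 19^{i+2}, f′(x) = 2x + 7. Iterate:
  r_0 = 5 (mod 19)
  r_1 = 157 (mod 361)
  r_2 = 6294 (mod 6859)
Final: r = 6294 satisfies f(r) ≡ 0 mod 19^3.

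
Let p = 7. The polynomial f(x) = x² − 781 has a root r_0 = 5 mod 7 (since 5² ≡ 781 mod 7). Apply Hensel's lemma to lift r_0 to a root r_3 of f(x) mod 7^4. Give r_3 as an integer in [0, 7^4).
r_3 = 1139 (mod 2401)

Hensel's recurrence: r_{i+1} = r_i − f(r_i)·(f′(r_i))^{-1} mod 7^{i+2}, with f′(x) = 2x. Iterate:
  r_0 = 5 (mod 7)
  r_1 = 12 (mod 49)
  r_2 = 110 (mod 343)
  r_3 = 1139 (mod 2401)
Final: r_3 = 1139, and one checks f(r_3) ≡ 0 mod 7^4.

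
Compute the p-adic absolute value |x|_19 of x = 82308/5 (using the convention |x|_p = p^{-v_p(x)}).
|82308/5|_19 = 1/6859

Step 1 — compute v_19(x) by factoring powers of 19 out of the numerator and denominator: v_19(82308/5) = 3. Step 2 — apply |x|_p = p^{-v_p(x)} = 19^{-3} = 1/6859.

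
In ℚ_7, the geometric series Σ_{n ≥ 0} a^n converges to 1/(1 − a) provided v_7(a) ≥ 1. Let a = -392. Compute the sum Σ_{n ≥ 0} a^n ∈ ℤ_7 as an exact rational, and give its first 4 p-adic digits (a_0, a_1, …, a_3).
Σ a^n = 1/(1 − a) = 1/393;  first 4 digits = (1, 0, 6, 5)

v_7(a) = 2 ≥ 1, so the series converges in ℤ_7 to 1/(1 − a) = 1/(1 − (-392)) = 1/393. Expand this rational in ℤ_7: compute digits iteratively via d_i = x_i mod 7, x_{i+1} = (x_i − d_i)/7. The first 4 digits are (1, 0, 6, 5).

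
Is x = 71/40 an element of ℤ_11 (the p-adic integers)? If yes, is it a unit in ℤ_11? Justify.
x ∈ ℤ_11^× (unit); v_11(x) = 0

ℤ_11 = {x ∈ ℚ_11 : v_11(x) ≥ 0} and ℤ_11^× = {x ∈ ℤ_11 : v_11(x) = 0}. Here v_11(71/40) = v_11(num) − v_11(den) = 0; compare against these criteria.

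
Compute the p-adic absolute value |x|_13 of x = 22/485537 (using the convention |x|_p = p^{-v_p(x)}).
|22/485537|_13 = 28561

Step 1 — compute v_13(x) by factoring powers of 13 out of the numerator and denominator: v_13(22/485537) = -4. Step 2 — apply |x|_p = p^{-v_p(x)} = 13^{4} = 28561.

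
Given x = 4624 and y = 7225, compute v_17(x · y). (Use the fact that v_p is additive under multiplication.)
v_17(33408400) = 4

v_p(x) = 2 (factor: 4624 = 17^2 · 16); v_p(y) = 2 (factor: 7225 = 17^2 · 25). Additivity: v_p(xy) = v_p(x) + v_p(y) = 2 + 2 = 4. (Direct check: xy = 33408400 = 17^4 · (400).)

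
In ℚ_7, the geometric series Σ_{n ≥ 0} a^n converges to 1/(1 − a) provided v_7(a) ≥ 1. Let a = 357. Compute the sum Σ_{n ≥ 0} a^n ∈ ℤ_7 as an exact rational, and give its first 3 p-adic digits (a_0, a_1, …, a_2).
Σ a^n = 1/(1 − a) = -1/356;  first 3 digits = (1, 2, 4)

v_7(a) = 1 ≥ 1, so the series converges in ℤ_7 to 1/(1 − a) = 1/(1 − 357) = -1/356. Expand this rational in ℤ_7: compute digits iteratively via d_i = x_i mod 7, x_{i+1} = (x_i − d_i)/7. The first 3 digits are (1, 2, 4).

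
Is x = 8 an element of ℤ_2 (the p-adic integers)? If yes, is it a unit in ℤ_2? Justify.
x ∈ ℤ_2 but not a unit; v_2(x) = 3 > 0

ℤ_2 = {x ∈ ℚ_2 : v_2(x) ≥ 0} and ℤ_2^× = {x ∈ ℤ_2 : v_2(x) = 0}. Here v_2(8) = v_2(num) − v_2(den) = 3; compare against these criteria.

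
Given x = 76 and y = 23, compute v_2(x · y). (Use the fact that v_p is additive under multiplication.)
v_2(1748) = 2

v_p(x) = 2 (factor: 76 = 2^2 · 19); v_p(y) = 0 (factor: 23 = 2^0 · 23). Additivity: v_p(xy) = v_p(x) + v_p(y) = 2 + 0 = 2. (Direct check: xy = 1748 = 2^2 · (437).)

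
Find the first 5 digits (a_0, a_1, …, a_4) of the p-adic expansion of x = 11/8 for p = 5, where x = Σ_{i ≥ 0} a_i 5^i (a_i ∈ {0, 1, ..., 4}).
(a_0, …, a_4) = (2, 3, 0, 3, 0)

v_5(11/8) = 0 (numerator and denominator both coprime to 5), so x ∈ ℤ_5^×. Compute digits iteratively via a_i = x_i mod 5, x_{i+1} = (x_i − a_i)/5, with x_0 = x:
  x_0 = 11/8;  a_0 = 2;  x_1 = (x_0 − 2)/5 = -1/8
  x_1 = -1/8;  a_1 = 3;  x_2 = (x_1 − 3)/5 = -5/8
  x_2 = -5/8;  a_2 = 0;  x_3 = (x_2 − 0)/5 = -1/8
  x_3 = -1/8;  a_3 = 3;  x_4 = (x_3 − 3)/5 = -5/8
  x_4 = -5/8;  a_4 = 0;  x_5 = (x_4 − 0)/5 = -1/8
Digits: (2, 3, 0, 3, 0).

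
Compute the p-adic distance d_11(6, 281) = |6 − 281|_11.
d_11(6, 281) = 1/11

Step 1 — x − y = 6 − 281 = -275. Step 2 — v_11(-275) = 1 (factor: -275 = −(11^1 · 25); the sign does not affect v_p). Step 3 — |x − y|_11 = 11^{-1} = 1/11.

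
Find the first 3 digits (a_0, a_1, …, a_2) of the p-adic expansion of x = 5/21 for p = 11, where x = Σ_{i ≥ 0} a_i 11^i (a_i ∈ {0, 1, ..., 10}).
(a_0, …, a_2) = (6, 0, 1)

v_11(5/21) = 0 (numerator and denominator both coprime to 11), so x ∈ ℤ_11^×. Compute digits iteratively via a_i = x_i mod 11, x_{i+1} = (x_i − a_i)/11, with x_0 = x:
  x_0 = 5/21;  a_0 = 6;  x_1 = (x_0 − 6)/11 = -11/21
  x_1 = -11/21;  a_1 = 0;  x_2 = (x_1 − 0)/11 = -1/21
  x_2 = -1/21;  a_2 = 1;  x_3 = (x_2 − 1)/11 = -2/21
Digits: (6, 0, 1).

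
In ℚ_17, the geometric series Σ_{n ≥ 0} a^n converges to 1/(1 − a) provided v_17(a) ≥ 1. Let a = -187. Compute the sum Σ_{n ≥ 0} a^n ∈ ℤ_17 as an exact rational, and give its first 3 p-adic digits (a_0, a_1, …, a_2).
Σ a^n = 1/(1 − a) = 1/188;  first 3 digits = (1, 6, 1)

v_17(a) = 1 ≥ 1, so the series converges in ℤ_17 to 1/(1 − a) = 1/(1 − (-187)) = 1/188. Expand this rational in ℤ_17: compute digits iteratively via d_i = x_i mod 17, x_{i+1} = (x_i − d_i)/17. The first 3 digits are (1, 6, 1).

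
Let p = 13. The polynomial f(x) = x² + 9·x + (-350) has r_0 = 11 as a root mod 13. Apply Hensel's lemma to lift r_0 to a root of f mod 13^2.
r_1 = 37 (mod 169)

Hensel: r_{i+1} = r_i − f(r_i)·(f′(r_i))^{-1} mod 13^{i+2}, f′(x) = 2x + 9. Iterate:
  r_0 = 11 (mod 13)
  r_1 = 37 (mod 169)
Final: r = 37 satisfies f(r) ≡ 0 mod 13^2.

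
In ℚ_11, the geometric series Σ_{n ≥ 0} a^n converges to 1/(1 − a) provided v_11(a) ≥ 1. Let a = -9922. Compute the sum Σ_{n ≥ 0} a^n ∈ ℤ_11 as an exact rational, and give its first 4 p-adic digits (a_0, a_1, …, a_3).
Σ a^n = 1/(1 − a) = 1/9923;  first 4 digits = (1, 0, 6, 3)

v_11(a) = 2 ≥ 1, so the series converges in ℤ_11 to 1/(1 − a) = 1/(1 − (-9922)) = 1/9923. Expand this rational in ℤ_11: compute digits iteratively via d_i = x_i mod 11, x_{i+1} = (x_i − d_i)/11. The first 4 digits are (1, 0, 6, 3).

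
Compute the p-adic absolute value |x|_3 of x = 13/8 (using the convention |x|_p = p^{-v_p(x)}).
|13/8|_3 = 1

Step 1 — compute v_3(x) by factoring powers of 3 out of the numerator and denominator: v_3(13/8) = 0. Step 2 — apply |x|_p = p^{-v_p(x)} = 3^{0} = 1.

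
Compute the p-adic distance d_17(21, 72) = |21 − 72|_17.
d_17(21, 72) = 1/17

Step 1 — x − y = 21 − 72 = -51. Step 2 — v_17(-51) = 1 (factor: -51 = −(17^1 · 3); the sign does not affect v_p). Step 3 — |x − y|_17 = 17^{-1} = 1/17.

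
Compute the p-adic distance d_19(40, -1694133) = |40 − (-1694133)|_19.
d_19(40, -1694133) = 1/130321

Step 1 — x − y = 40 − (-1694133) = 1694173. Step 2 — v_19(1694173) = 4 (factor: 1694173 = (19^4 · 13); the sign does not affect v_p). Step 3 — |x − y|_19 = 19^{-4} = 1/130321.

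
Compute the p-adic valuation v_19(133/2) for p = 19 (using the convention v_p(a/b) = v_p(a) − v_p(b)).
v_19(133/2) = 1

Factor powers of 19 from the numerator and denominator of the reduced fraction: 133 = 19^1 · 7 and 2 = 19^0 · 2. Apply v_p(a/b) = v_p(a) − v_p(b): v_19(133/2) = 1 − 0 = 1.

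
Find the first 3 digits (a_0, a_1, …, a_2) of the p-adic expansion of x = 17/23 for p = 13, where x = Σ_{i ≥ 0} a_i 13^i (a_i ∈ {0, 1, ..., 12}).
(a_0, …, a_2) = (3, 10, 6)

v_13(17/23) = 0 (numerator and denominator both coprime to 13), so x ∈ ℤ_13^×. Compute digits iteratively via a_i = x_i mod 13, x_{i+1} = (x_i − a_i)/13, with x_0 = x:
  x_0 = 17/23;  a_0 = 3;  x_1 = (x_0 − 3)/13 = -4/23
  x_1 = -4/23;  a_1 = 10;  x_2 = (x_1 − 10)/13 = -18/23
  x_2 = -18/23;  a_2 = 6;  x_3 = (x_2 − 6)/13 = -12/23
Digits: (3, 10, 6).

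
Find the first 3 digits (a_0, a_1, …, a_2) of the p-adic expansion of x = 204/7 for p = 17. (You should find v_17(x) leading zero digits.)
(a_0, …, a_2) = (0, 9, 2)

v_17(204/7) = 1, so a_0 = ... = a_0 = 0. Factor out: x = 17^1 · u with u = 12/7 a unit in ℤ_17. Expand u iteratively via a_{v+i} = u_i mod 17, u_{i+1} = (u_i − a_{v+i})/17:
  u_0 = 12/7;  a_1 = 9;  u_1 = (u_0 − 9)/17 = -3/7
  u_1 = -3/7;  a_2 = 2;  u_2 = (u_1 − 2)/17 = -1/7
Digits: (0, 9, 2).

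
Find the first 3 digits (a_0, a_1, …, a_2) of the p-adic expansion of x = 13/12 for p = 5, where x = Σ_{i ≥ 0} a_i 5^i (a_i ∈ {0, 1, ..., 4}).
(a_0, …, a_2) = (4, 4, 2)

v_5(13/12) = 0 (numerator and denominator both coprime to 5), so x ∈ ℤ_5^×. Compute digits iteratively via a_i = x_i mod 5, x_{i+1} = (x_i − a_i)/5, with x_0 = x:
  x_0 = 13/12;  a_0 = 4;  x_1 = (x_0 − 4)/5 = -7/12
  x_1 = -7/12;  a_1 = 4;  x_2 = (x_1 − 4)/5 = -11/12
  x_2 = -11/12;  a_2 = 2;  x_3 = (x_2 − 2)/5 = -7/12
Digits: (4, 4, 2).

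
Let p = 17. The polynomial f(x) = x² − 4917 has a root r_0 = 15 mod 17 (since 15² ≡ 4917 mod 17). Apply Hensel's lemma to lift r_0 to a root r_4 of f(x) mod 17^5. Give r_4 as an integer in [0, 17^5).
r_4 = 353734 (mod 1419857)

Hensel's recurrence: r_{i+1} = r_i − f(r_i)·(f′(r_i))^{-1} mod 17^{i+2}, with f′(x) = 2x. Iterate:
  r_0 = 15 (mod 17)
  r_1 = 287 (mod 289)
  r_2 = 4911 (mod 4913)
  r_3 = 19650 (mod 83521)
  r_4 = 353734 (mod 1419857)
Final: r_4 = 353734, and one checks f(r_4) ≡ 0 mod 17^5.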